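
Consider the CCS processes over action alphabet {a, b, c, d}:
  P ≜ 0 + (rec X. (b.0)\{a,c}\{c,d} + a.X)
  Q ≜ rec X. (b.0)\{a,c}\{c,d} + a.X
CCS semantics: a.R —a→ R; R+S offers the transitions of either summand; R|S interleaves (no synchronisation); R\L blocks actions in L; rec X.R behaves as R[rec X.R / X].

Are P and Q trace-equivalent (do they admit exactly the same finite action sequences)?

Reachable graph of P (3 states):
  u0 = 0 + (rec X. (b.0)\{a,c}\{c,d} + a.X) :: -a-> u1, -b-> u2
  u1 = rec X. (b.0)\{a,c}\{c,d} + a.X :: -a-> u1, -b-> u2
  u2 = 0\{a,c}\{c,d} :: stopped
Reachable graph of Q (2 states):
  v0 = rec X. (b.0)\{a,c}\{c,d} + a.X :: -a-> v0, -b-> v1
  v1 = 0\{a,c}\{c,d} :: stopped
Bisimilarity quotient blocks:
  B0 = {u0, u1, v0}
  B1 = {u2, v1}
u0 ∈ B0, v0 ∈ B0 → same block
Bisimilar ⇒ trace-equivalent.

YES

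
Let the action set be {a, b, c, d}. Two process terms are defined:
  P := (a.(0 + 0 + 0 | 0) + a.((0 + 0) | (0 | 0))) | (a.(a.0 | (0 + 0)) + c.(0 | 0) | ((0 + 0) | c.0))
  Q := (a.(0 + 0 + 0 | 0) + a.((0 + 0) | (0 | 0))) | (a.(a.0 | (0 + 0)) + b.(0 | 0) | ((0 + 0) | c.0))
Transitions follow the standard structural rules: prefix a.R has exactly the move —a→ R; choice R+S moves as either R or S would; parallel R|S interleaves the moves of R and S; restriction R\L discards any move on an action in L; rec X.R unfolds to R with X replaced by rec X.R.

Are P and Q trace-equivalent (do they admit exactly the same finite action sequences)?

P's transition system — 18 states:
  p0 = (a.(0 + 0 + 0 | 0) + a.((0 + 0) | (0 | 0))) | (a.(a.0 | (0 + 0)) + c.(0 | 0) | ((0 + 0) | c.0)) has moves =a=> p1, =a=> p2, =a=> p3, =c=> p4, =c=> p5
  p1 = (0 + 0 + 0 | 0) | (a.(a.0 | (0 + 0)) + c.(0 | 0) | ((0 + 0) | c.0)) has moves =a=> p6, =c=> p7, =c=> p8
  p2 = (0 + 0) | (0 | 0) | (a.(a.0 | (0 + 0)) + c.(0 | 0) | ((0 + 0) | c.0)) has moves =a=> p9, =c=> p10, =c=> p11
  p3 = (a.(0 + 0 + 0 | 0) + a.((0 + 0) | (0 | 0))) | (a.0 | (0 + 0)) has moves =a=> p12, =a=> p6, =a=> p9
  p4 = (a.(0 + 0 + 0 | 0) + a.((0 + 0) | (0 | 0))) | (0 | 0 | ((0 + 0) | c.0)) has moves =a=> p10, =a=> p7, =c=> p13
  p5 = (a.(0 + 0 + 0 | 0) + a.((0 + 0) | (0 | 0))) | (c.(0 | 0) | ((0 + 0) | 0)) has moves =a=> p11, =a=> p8, =c=> p13
  p6 = (0 + 0 + 0 | 0) | (a.0 | (0 + 0)) has moves =a=> p14
  p7 = (0 + 0 + 0 | 0) | (0 | 0 | ((0 + 0) | c.0)) has moves =c=> p15
  p8 = (0 + 0 + 0 | 0) | (c.(0 | 0) | ((0 + 0) | 0)) has moves =c=> p15
  p9 = (0 + 0) | (0 | 0) | (a.0 | (0 + 0)) has moves =a=> p16
  p10 = (0 + 0) | (0 | 0) | (0 | 0 | ((0 + 0) | c.0)) has moves =c=> p17
  p11 = (0 + 0) | (0 | 0) | (c.(0 | 0) | ((0 + 0) | 0)) has moves =c=> p17
  p12 = (a.(0 + 0 + 0 | 0) + a.((0 + 0) | (0 | 0))) | (0 | (0 + 0)) has moves =a=> p14, =a=> p16
  p13 = (a.(0 + 0 + 0 | 0) + a.((0 + 0) | (0 | 0))) | (0 | 0 | ((0 + 0) | 0)) has moves =a=> p15, =a=> p17
  p14 = (0 + 0 + 0 | 0) | (0 | (0 + 0)) has moves stopped
  p15 = (0 + 0 + 0 | 0) | (0 | 0 | ((0 + 0) | 0)) has moves stopped
  p16 = (0 + 0) | (0 | 0) | (0 | (0 + 0)) has moves stopped
  p17 = (0 + 0) | (0 | 0) | (0 | 0 | ((0 + 0) | 0)) has moves stopped
Q's transition system — 18 states:
  q0 = (a.(0 + 0 + 0 | 0) + a.((0 + 0) | (0 | 0))) | (a.(a.0 | (0 + 0)) + b.(0 | 0) | ((0 + 0) | c.0)) has moves =a=> q1, =a=> q2, =a=> q3, =b=> q4, =c=> q5
  q1 = (0 + 0 + 0 | 0) | (a.(a.0 | (0 + 0)) + b.(0 | 0) | ((0 + 0) | c.0)) has moves =a=> q6, =b=> q7, =c=> q8
  q2 = (0 + 0) | (0 | 0) | (a.(a.0 | (0 + 0)) + b.(0 | 0) | ((0 + 0) | c.0)) has moves =a=> q9, =b=> q10, =c=> q11
  q3 = (a.(0 + 0 + 0 | 0) + a.((0 + 0) | (0 | 0))) | (a.0 | (0 + 0)) has moves =a=> q12, =a=> q6, =a=> q9
  q4 = (a.(0 + 0 + 0 | 0) + a.((0 + 0) | (0 | 0))) | (0 | 0 | ((0 + 0) | c.0)) has moves =a=> q10, =a=> q7, =c=> q13
  q5 = (a.(0 + 0 + 0 | 0) + a.((0 + 0) | (0 | 0))) | (b.(0 | 0) | ((0 + 0) | 0)) has moves =a=> q11, =a=> q8, =b=> q13
  q6 = (0 + 0 + 0 | 0) | (a.0 | (0 + 0)) has moves =a=> q14
  q7 = (0 + 0 + 0 | 0) | (0 | 0 | ((0 + 0) | c.0)) has moves =c=> q15
  q8 = (0 + 0 + 0 | 0) | (b.(0 | 0) | ((0 + 0) | 0)) has moves =b=> q15
  q9 = (0 + 0) | (0 | 0) | (a.0 | (0 + 0)) has moves =a=> q16
  q10 = (0 + 0) | (0 | 0) | (0 | 0 | ((0 + 0) | c.0)) has moves =c=> q17
  q11 = (0 + 0) | (0 | 0) | (b.(0 | 0) | ((0 + 0) | 0)) has moves =b=> q17
  q12 = (a.(0 + 0 + 0 | 0) + a.((0 + 0) | (0 | 0))) | (0 | (0 + 0)) has moves =a=> q14, =a=> q16
  q13 = (a.(0 + 0 + 0 | 0) + a.((0 + 0) | (0 | 0))) | (0 | 0 | ((0 + 0) | 0)) has moves =a=> q15, =a=> q17
  q14 = (0 + 0 + 0 | 0) | (0 | (0 + 0)) has moves stopped
  q15 = (0 + 0 + 0 | 0) | (0 | 0 | ((0 + 0) | 0)) has moves stopped
  q16 = (0 + 0) | (0 | 0) | (0 | (0 + 0)) has moves stopped
  q17 = (0 + 0) | (0 | 0) | (0 | 0 | ((0 + 0) | 0)) has moves stopped
Run σ = ⟨cc⟩ on P: start {p0}
  [1] c ⇒ {p4, p5}
  [2] c ⇒ {p13}
  — P admits the full trace.
Run σ = ⟨cc⟩ on Q: start {q0}
  [1] c ⇒ {q5}
  [2] c ⇒ no successor for Q

traces(P) ≠ traces(Q) — witness ⟨cc⟩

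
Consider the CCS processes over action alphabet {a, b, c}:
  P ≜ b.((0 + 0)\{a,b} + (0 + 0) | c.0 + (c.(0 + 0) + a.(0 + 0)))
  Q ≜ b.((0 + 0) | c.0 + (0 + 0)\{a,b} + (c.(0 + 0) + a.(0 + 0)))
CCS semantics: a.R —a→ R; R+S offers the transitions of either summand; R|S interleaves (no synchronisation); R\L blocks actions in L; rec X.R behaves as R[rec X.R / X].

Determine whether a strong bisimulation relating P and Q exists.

P ~ Q

P's transition system — 4 states:
  s0 = b.((0 + 0)\{a,b} + (0 + 0) | c.0 + (c.(0 + 0) + a.(0 + 0))) → --b--▸ s1
  s1 = (0 + 0)\{a,b} + (0 + 0) | c.0 + (c.(0 + 0) + a.(0 + 0)) → --a--▸ s2, --c--▸ s2, --c--▸ s3
  s2 = 0 + 0 → stopped
  s3 = (0 + 0) | 0 → stopped
Q's transition system — 4 states:
  t0 = b.((0 + 0) | c.0 + (0 + 0)\{a,b} + (c.(0 + 0) + a.(0 + 0))) → --b--▸ t1
  t1 = (0 + 0) | c.0 + (0 + 0)\{a,b} + (c.(0 + 0) + a.(0 + 0)) → --a--▸ t2, --c--▸ t2, --c--▸ t3
  t2 = 0 + 0 → stopped
  t3 = (0 + 0) | 0 → stopped
Bisimilarity quotient blocks:
  B0 = {s0, t0}
  B1 = {s1, t1}
  B2 = {s2, s3, t2, t3}
s0 ∈ B0, t0 ∈ B0 → same block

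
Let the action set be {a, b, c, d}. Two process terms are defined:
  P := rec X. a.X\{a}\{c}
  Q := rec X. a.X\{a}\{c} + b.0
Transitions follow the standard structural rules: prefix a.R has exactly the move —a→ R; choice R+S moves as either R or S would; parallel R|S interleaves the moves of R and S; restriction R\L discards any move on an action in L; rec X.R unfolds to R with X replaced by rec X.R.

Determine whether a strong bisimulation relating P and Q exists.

Reachable graph of P (2 states):
  s0 = rec X. a.X\{a}\{c} :: --a--▸ s1
  s1 = (rec X. a.X\{a}\{c})\{a}\{c} :: deadlocked
Reachable graph of Q (4 states):
  t0 = rec X. a.X\{a}\{c} + b.0 :: --a--▸ t1, --b--▸ t2
  t1 = (rec X. a.X\{a}\{c} + b.0)\{a}\{c} :: --b--▸ t3
  t2 = 0 :: deadlocked
  t3 = 0\{a}\{c} :: deadlocked
Partition-refinement fixed point:
  B0 = {s0}
  B1 = {s1, t2, t3}
  B2 = {t0}
  B3 = {t1}
s0 ∈ B0, t0 ∈ B2 → different blocks

not bisimilar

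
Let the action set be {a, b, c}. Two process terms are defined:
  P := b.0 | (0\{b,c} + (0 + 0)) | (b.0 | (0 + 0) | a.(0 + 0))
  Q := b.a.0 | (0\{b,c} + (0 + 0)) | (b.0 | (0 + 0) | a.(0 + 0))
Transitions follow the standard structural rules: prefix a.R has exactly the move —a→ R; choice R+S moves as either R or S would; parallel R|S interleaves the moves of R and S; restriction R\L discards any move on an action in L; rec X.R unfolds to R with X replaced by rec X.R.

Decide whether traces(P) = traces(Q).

LTS(P): 8 reachable states
  s0 = b.0 | (0\{b,c} + (0 + 0)) | (b.0 | (0 + 0) | a.(0 + 0)) has moves --a--▸ s1, --b--▸ s2, --b--▸ s3
  s1 = b.0 | (0\{b,c} + (0 + 0)) | (b.0 | (0 + 0) | (0 + 0)) has moves --b--▸ s4, --b--▸ s5
  s2 = 0 | (0\{b,c} + (0 + 0)) | (b.0 | (0 + 0) | a.(0 + 0)) has moves --a--▸ s4, --b--▸ s6
  s3 = b.0 | (0\{b,c} + (0 + 0)) | (0 | (0 + 0) | a.(0 + 0)) has moves --a--▸ s5, --b--▸ s6
  s4 = 0 | (0\{b,c} + (0 + 0)) | (b.0 | (0 + 0) | (0 + 0)) has moves --b--▸ s7
  s5 = b.0 | (0\{b,c} + (0 + 0)) | (0 | (0 + 0) | (0 + 0)) has moves --b--▸ s7
  s6 = 0 | (0\{b,c} + (0 + 0)) | (0 | (0 + 0) | a.(0 + 0)) has moves --a--▸ s7
  s7 = 0 | (0\{b,c} + (0 + 0)) | (0 | (0 + 0) | (0 + 0)) has moves stopped
LTS(Q): 12 reachable states
  t0 = b.a.0 | (0\{b,c} + (0 + 0)) | (b.0 | (0 + 0) | a.(0 + 0)) has moves --a--▸ t1, --b--▸ t2, --b--▸ t3
  t1 = b.a.0 | (0\{b,c} + (0 + 0)) | (b.0 | (0 + 0) | (0 + 0)) has moves --b--▸ t4, --b--▸ t5
  t2 = a.0 | (0\{b,c} + (0 + 0)) | (b.0 | (0 + 0) | a.(0 + 0)) has moves --a--▸ t4, --a--▸ t6, --b--▸ t7
  t3 = b.a.0 | (0\{b,c} + (0 + 0)) | (0 | (0 + 0) | a.(0 + 0)) has moves --a--▸ t5, --b--▸ t7
  t4 = a.0 | (0\{b,c} + (0 + 0)) | (b.0 | (0 + 0) | (0 + 0)) has moves --a--▸ t8, --b--▸ t9
  t5 = b.a.0 | (0\{b,c} + (0 + 0)) | (0 | (0 + 0) | (0 + 0)) has moves --b--▸ t9
  t6 = 0 | (0\{b,c} + (0 + 0)) | (b.0 | (0 + 0) | a.(0 + 0)) has moves --a--▸ t8, --b--▸ t10
  t7 = a.0 | (0\{b,c} + (0 + 0)) | (0 | (0 + 0) | a.(0 + 0)) has moves --a--▸ t10, --a--▸ t9
  t8 = 0 | (0\{b,c} + (0 + 0)) | (b.0 | (0 + 0) | (0 + 0)) has moves --b--▸ t11
  t9 = a.0 | (0\{b,c} + (0 + 0)) | (0 | (0 + 0) | (0 + 0)) has moves --a--▸ t11
  t10 = 0 | (0\{b,c} + (0 + 0)) | (0 | (0 + 0) | a.(0 + 0)) has moves --a--▸ t11
  t11 = 0 | (0\{b,c} + (0 + 0)) | (0 | (0 + 0) | (0 + 0)) has moves stopped
Run σ = ⟨aba⟩ on Q: start {t0}
  after a @ step 1: {t1}
  after b @ step 2: {t4, t5}
  after a @ step 3: {t8}
  Q completes σ.
Run σ = ⟨aba⟩ on P: start {s0}
  after a @ step 1: {s1}
  after b @ step 2: {s4, s5}
  after a @ step 3: ∅ (P stuck)

NO — witness ⟨aba⟩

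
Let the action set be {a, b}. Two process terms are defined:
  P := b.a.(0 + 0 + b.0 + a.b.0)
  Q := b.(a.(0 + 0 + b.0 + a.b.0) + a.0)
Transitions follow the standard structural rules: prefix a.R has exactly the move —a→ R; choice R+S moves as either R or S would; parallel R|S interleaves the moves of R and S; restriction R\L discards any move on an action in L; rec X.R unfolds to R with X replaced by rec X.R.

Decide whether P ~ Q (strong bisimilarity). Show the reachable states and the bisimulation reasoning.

Reachable graph of P (5 states):
  s0 = b.a.(0 + 0 + b.0 + a.b.0) has moves --b--▸ s1
  s1 = a.(0 + 0 + b.0 + a.b.0) has moves --a--▸ s2
  s2 = 0 + 0 + b.0 + a.b.0 has moves --a--▸ s3, --b--▸ s4
  s3 = b.0 has moves --b--▸ s4
  s4 = 0 has moves stopped
Reachable graph of Q (5 states):
  t0 = b.(a.(0 + 0 + b.0 + a.b.0) + a.0) has moves --b--▸ t1
  t1 = a.(0 + 0 + b.0 + a.b.0) + a.0 has moves --a--▸ t2, --a--▸ t3
  t2 = 0 has moves stopped
  t3 = 0 + 0 + b.0 + a.b.0 has moves --a--▸ t4, --b--▸ t2
  t4 = b.0 has moves --b--▸ t2
Coarsest stable partition (strong bisimilarity classes):
  B0 = {s0}
  B1 = {s1}
  B2 = {s2, t3}
  B3 = {s3, t4}
  B4 = {s4, t2}
  B5 = {t0}
  B6 = {t1}
s0 ∈ B0, t0 ∈ B5 → different blocks

P ≁ Q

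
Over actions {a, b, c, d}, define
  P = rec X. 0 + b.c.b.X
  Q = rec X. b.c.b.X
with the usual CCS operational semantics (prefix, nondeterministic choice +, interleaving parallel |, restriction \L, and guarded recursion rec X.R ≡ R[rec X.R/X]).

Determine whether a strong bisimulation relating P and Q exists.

P ~ Q

P's transition system — 3 states:
  s0 = rec X. 0 + b.c.b.X | ··b··> s1
  s1 = c.b.(rec X. 0 + b.c.b.X) | ··c··> s2
  s2 = b.(rec X. 0 + b.c.b.X) | ··b··> s0
Q's transition system — 3 states:
  t0 = rec X. b.c.b.X | ··b··> t1
  t1 = c.b.(rec X. b.c.b.X) | ··c··> t2
  t2 = b.(rec X. b.c.b.X) | ··b··> t0
Partition-refinement fixed point:
  B0 = {s0, t0}
  B1 = {s1, t1}
  B2 = {s2, t2}
s0 ∈ B0, t0 ∈ B0 → same block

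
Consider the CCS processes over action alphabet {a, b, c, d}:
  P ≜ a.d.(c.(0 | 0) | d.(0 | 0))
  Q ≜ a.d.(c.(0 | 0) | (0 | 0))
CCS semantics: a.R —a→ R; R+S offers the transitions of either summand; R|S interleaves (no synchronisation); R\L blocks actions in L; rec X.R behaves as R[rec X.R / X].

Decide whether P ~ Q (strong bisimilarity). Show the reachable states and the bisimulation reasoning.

P's transition system — 6 states:
  m0 = a.d.(c.(0 | 0) | d.(0 | 0)) has moves ··a··> m1
  m1 = d.(c.(0 | 0) | d.(0 | 0)) has moves ··d··> m2
  m2 = c.(0 | 0) | d.(0 | 0) has moves ··c··> m3, ··d··> m4
  m3 = 0 | 0 | d.(0 | 0) has moves ··d··> m5
  m4 = c.(0 | 0) | (0 | 0) has moves ··c··> m5
  m5 = 0 | 0 | (0 | 0) has moves deadlocked
Q's transition system — 4 states:
  n0 = a.d.(c.(0 | 0) | (0 | 0)) has moves ··a··> n1
  n1 = d.(c.(0 | 0) | (0 | 0)) has moves ··d··> n2
  n2 = c.(0 | 0) | (0 | 0) has moves ··c··> n3
  n3 = 0 | 0 | (0 | 0) has moves deadlocked
Partition-refinement fixed point:
  B0 = {m0}
  B1 = {m1}
  B2 = {m2}
  B3 = {m3}
  B4 = {m5, n3}
  B5 = {m4, n2}
  B6 = {n0}
  B7 = {n1}
m0 ∈ B0, n0 ∈ B6 → different blocks

P ≁ Q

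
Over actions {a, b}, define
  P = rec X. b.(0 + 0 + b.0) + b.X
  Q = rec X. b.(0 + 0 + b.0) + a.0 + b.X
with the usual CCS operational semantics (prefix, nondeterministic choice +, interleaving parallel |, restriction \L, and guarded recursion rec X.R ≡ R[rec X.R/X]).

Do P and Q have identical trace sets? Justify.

traces(P) ≠ traces(Q) — witness ⟨a⟩

LTS(P): 3 reachable states
  m0 = rec X. b.(0 + 0 + b.0) + b.X | --b--▸ m0, --b--▸ m1
  m1 = 0 + 0 + b.0 | --b--▸ m2
  m2 = 0 | stopped
LTS(Q): 3 reachable states
  n0 = rec X. b.(0 + 0 + b.0) + a.0 + b.X | --a--▸ n1, --b--▸ n0, --b--▸ n2
  n1 = 0 | stopped
  n2 = 0 + 0 + b.0 | --b--▸ n1
Trace ⟨a⟩ through Q, begin at {n0}:
  after a @ step 1: {n1}
  Q completes σ.
Trace ⟨a⟩ through P, begin at {m0}:
  after a @ step 1: ∅ (P stuck)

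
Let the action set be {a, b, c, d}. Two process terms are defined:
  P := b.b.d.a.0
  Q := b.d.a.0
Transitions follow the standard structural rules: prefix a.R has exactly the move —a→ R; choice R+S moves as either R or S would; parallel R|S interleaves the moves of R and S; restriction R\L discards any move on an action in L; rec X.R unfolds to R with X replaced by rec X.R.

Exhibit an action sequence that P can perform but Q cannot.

bb

P's transition system — 5 states:
  u0 = b.b.d.a.0 has moves --b--▸ u1
  u1 = b.d.a.0 has moves --b--▸ u2
  u2 = d.a.0 has moves --d--▸ u3
  u3 = a.0 has moves --a--▸ u4
  u4 = 0 has moves deadlocked
Q's transition system — 4 states:
  v0 = b.d.a.0 has moves --b--▸ v1
  v1 = d.a.0 has moves --d--▸ v2
  v2 = a.0 has moves --a--▸ v3
  v3 = 0 has moves deadlocked
Trace ⟨bb⟩ through P, begin at {u0}:
  step 1 (b): {u1}
  step 2 (b): {u2}
  ✓ P
Trace ⟨bb⟩ through Q, begin at {v0}:
  step 1 (b): {v1}
  step 2 (b): no successor for Q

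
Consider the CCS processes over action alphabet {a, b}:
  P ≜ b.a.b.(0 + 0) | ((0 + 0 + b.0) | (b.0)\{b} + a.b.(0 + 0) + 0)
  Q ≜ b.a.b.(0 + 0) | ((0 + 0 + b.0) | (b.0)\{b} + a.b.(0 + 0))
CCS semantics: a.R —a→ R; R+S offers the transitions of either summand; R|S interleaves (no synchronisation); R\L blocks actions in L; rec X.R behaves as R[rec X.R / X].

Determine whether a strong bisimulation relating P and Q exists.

YES

P's transition system — 16 states:
  m0 = b.a.b.(0 + 0) | ((0 + 0 + b.0) | (b.0)\{b} + a.b.(0 + 0) + 0) ⊢ =a=> m1, =b=> m2, =b=> m3
  m1 = b.a.b.(0 + 0) | b.(0 + 0) ⊢ =b=> m4, =b=> m5
  m2 = a.b.(0 + 0) | ((0 + 0 + b.0) | (b.0)\{b} + a.b.(0 + 0) + 0) ⊢ =a=> m4, =a=> m6, =b=> m7
  m3 = b.a.b.(0 + 0) | (0 | (b.0)\{b}) ⊢ =b=> m7
  m4 = a.b.(0 + 0) | b.(0 + 0) ⊢ =a=> m8, =b=> m9
  m5 = b.a.b.(0 + 0) | (0 + 0) ⊢ =b=> m9
  m6 = b.(0 + 0) | ((0 + 0 + b.0) | (b.0)\{b} + a.b.(0 + 0) + 0) ⊢ =a=> m8, =b=> m10, =b=> m11
  m7 = a.b.(0 + 0) | (0 | (b.0)\{b}) ⊢ =a=> m11
  m8 = b.(0 + 0) | b.(0 + 0) ⊢ =b=> m12, =b=> m13
  m9 = a.b.(0 + 0) | (0 + 0) ⊢ =a=> m13
  m10 = (0 + 0) | ((0 + 0 + b.0) | (b.0)\{b} + a.b.(0 + 0) + 0) ⊢ =a=> m12, =b=> m14
  m11 = b.(0 + 0) | (0 | (b.0)\{b}) ⊢ =b=> m14
  m12 = (0 + 0) | b.(0 + 0) ⊢ =b=> m15
  m13 = b.(0 + 0) | (0 + 0) ⊢ =b=> m15
  m14 = (0 + 0) | (0 | (b.0)\{b}) ⊢ stopped
  m15 = (0 + 0) | (0 + 0) ⊢ stopped
Q's transition system — 16 states:
  n0 = b.a.b.(0 + 0) | ((0 + 0 + b.0) | (b.0)\{b} + a.b.(0 + 0)) ⊢ =a=> n1, =b=> n2, =b=> n3
  n1 = b.a.b.(0 + 0) | b.(0 + 0) ⊢ =b=> n4, =b=> n5
  n2 = a.b.(0 + 0) | ((0 + 0 + b.0) | (b.0)\{b} + a.b.(0 + 0)) ⊢ =a=> n4, =a=> n6, =b=> n7
  n3 = b.a.b.(0 + 0) | (0 | (b.0)\{b}) ⊢ =b=> n7
  n4 = a.b.(0 + 0) | b.(0 + 0) ⊢ =a=> n8, =b=> n9
  n5 = b.a.b.(0 + 0) | (0 + 0) ⊢ =b=> n9
  n6 = b.(0 + 0) | ((0 + 0 + b.0) | (b.0)\{b} + a.b.(0 + 0)) ⊢ =a=> n8, =b=> n10, =b=> n11
  n7 = a.b.(0 + 0) | (0 | (b.0)\{b}) ⊢ =a=> n11
  n8 = b.(0 + 0) | b.(0 + 0) ⊢ =b=> n12, =b=> n13
  n9 = a.b.(0 + 0) | (0 + 0) ⊢ =a=> n13
  n10 = (0 + 0) | ((0 + 0 + b.0) | (b.0)\{b} + a.b.(0 + 0)) ⊢ =a=> n12, =b=> n14
  n11 = b.(0 + 0) | (0 | (b.0)\{b}) ⊢ =b=> n14
  n12 = (0 + 0) | b.(0 + 0) ⊢ =b=> n15
  n13 = b.(0 + 0) | (0 + 0) ⊢ =b=> n15
  n14 = (0 + 0) | (0 | (b.0)\{b}) ⊢ stopped
  n15 = (0 + 0) | (0 + 0) ⊢ stopped
Coarsest stable partition (strong bisimilarity classes):
  B0 = {m0, n0}
  B1 = {m3, m5, n3, n5}
  B2 = {m7, m9, n7, n9}
  B3 = {m11, m12, m13, n11, n12, n13}
  B4 = {m14, m15, n14, n15}
  B5 = {m1, n1}
  B6 = {m4, n4}
  B7 = {m8, n8}
  B8 = {m2, n2}
  B9 = {m6, n6}
  B10 = {m10, n10}
m0 ∈ B0, n0 ∈ B0 → same block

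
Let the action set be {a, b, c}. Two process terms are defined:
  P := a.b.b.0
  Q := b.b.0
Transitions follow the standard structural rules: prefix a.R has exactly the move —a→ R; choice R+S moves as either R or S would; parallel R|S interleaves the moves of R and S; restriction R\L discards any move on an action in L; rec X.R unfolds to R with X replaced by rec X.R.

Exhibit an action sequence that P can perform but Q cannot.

a

Reachable graph of P (4 states):
  m0 = a.b.b.0 ⊢ --a--▸ m1
  m1 = b.b.0 ⊢ --b--▸ m2
  m2 = b.0 ⊢ --b--▸ m3
  m3 = 0 ⊢ (no moves)
Reachable graph of Q (3 states):
  n0 = b.b.0 ⊢ --b--▸ n1
  n1 = b.0 ⊢ --b--▸ n2
  n2 = 0 ⊢ (no moves)
Executing a from P (initial set {m0}):
  [1] a ⇒ {m1}
  — P admits the full trace.
Executing a from Q (initial set {n0}):
  [1] a ⇒ no successor for Q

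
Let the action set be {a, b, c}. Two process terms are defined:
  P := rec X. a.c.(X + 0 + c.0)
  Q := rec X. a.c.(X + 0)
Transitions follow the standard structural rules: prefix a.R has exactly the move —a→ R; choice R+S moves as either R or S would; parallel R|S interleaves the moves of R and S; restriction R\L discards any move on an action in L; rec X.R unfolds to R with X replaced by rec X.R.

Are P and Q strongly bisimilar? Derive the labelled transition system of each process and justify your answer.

P's transition system — 4 states:
  m0 = rec X. a.c.(X + 0 + c.0) has moves —a→ m1
  m1 = c.((rec X. a.c.(X + 0 + c.0)) + 0 + c.0) has moves —c→ m2
  m2 = (rec X. a.c.(X + 0 + c.0)) + 0 + c.0 has moves —a→ m1, —c→ m3
  m3 = 0 has moves (no moves)
Q's transition system — 3 states:
  n0 = rec X. a.c.(X + 0) has moves —a→ n1
  n1 = c.((rec X. a.c.(X + 0)) + 0) has moves —c→ n2
  n2 = (rec X. a.c.(X + 0)) + 0 has moves —a→ n1
Bisimilarity quotient blocks:
  B0 = {m0}
  B1 = {m1}
  B2 = {m2}
  B3 = {m3}
  B4 = {n0, n2}
  B5 = {n1}
m0 ∈ B0, n0 ∈ B4 → different blocks

P ≁ Q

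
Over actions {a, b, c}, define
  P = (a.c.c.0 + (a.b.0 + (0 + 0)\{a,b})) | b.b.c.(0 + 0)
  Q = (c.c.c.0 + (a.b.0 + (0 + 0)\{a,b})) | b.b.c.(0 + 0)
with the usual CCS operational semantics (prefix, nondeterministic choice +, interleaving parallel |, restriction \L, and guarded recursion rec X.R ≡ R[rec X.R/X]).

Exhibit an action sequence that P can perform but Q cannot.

LTS(P): 20 reachable states
  s0 = (a.c.c.0 + (a.b.0 + (0 + 0)\{a,b})) | b.b.c.(0 + 0) | ··a··> s1, ··a··> s2, ··b··> s3
  s1 = b.0 | b.b.c.(0 + 0) | ··b··> s4, ··b··> s5
  s2 = c.c.0 | b.b.c.(0 + 0) | ··b··> s6, ··c··> s7
  s3 = (a.c.c.0 + (a.b.0 + (0 + 0)\{a,b})) | b.c.(0 + 0) | ··a··> s5, ··a··> s6, ··b··> s8
  s4 = 0 | b.b.c.(0 + 0) | ··b··> s9
  s5 = b.0 | b.c.(0 + 0) | ··b··> s10, ··b··> s9
  s6 = c.c.0 | b.c.(0 + 0) | ··b··> s11, ··c··> s12
  s7 = c.0 | b.b.c.(0 + 0) | ··b··> s12, ··c··> s4
  s8 = (a.c.c.0 + (a.b.0 + (0 + 0)\{a,b})) | c.(0 + 0) | ··a··> s10, ··a··> s11, ··c··> s13
  s9 = 0 | b.c.(0 + 0) | ··b··> s14
  s10 = b.0 | c.(0 + 0) | ··b··> s14, ··c··> s15
  s11 = c.c.0 | c.(0 + 0) | ··c··> s16, ··c··> s17
  s12 = c.0 | b.c.(0 + 0) | ··b··> s16, ··c··> s9
  s13 = (a.c.c.0 + (a.b.0 + (0 + 0)\{a,b})) | (0 + 0) | ··a··> s15, ··a··> s17
  s14 = 0 | c.(0 + 0) | ··c··> s18
  s15 = b.0 | (0 + 0) | ··b··> s18
  s16 = c.0 | c.(0 + 0) | ··c··> s14, ··c··> s19
  s17 = c.c.0 | (0 + 0) | ··c··> s19
  s18 = 0 | (0 + 0) | deadlocked
  s19 = c.0 | (0 + 0) | ··c··> s18
LTS(Q): 20 reachable states
  t0 = (c.c.c.0 + (a.b.0 + (0 + 0)\{a,b})) | b.b.c.(0 + 0) | ··a··> t1, ··b··> t2, ··c··> t3
  t1 = b.0 | b.b.c.(0 + 0) | ··b··> t4, ··b··> t5
  t2 = (c.c.c.0 + (a.b.0 + (0 + 0)\{a,b})) | b.c.(0 + 0) | ··a··> t5, ··b··> t6, ··c··> t7
  t3 = c.c.0 | b.b.c.(0 + 0) | ··b··> t7, ··c··> t8
  t4 = 0 | b.b.c.(0 + 0) | ··b··> t9
  t5 = b.0 | b.c.(0 + 0) | ··b··> t10, ··b··> t9
  t6 = (c.c.c.0 + (a.b.0 + (0 + 0)\{a,b})) | c.(0 + 0) | ··a··> t10, ··c··> t11, ··c··> t12
  t7 = c.c.0 | b.c.(0 + 0) | ··b··> t12, ··c··> t13
  t8 = c.0 | b.b.c.(0 + 0) | ··b··> t13, ··c··> t4
  t9 = 0 | b.c.(0 + 0) | ··b··> t14
  t10 = b.0 | c.(0 + 0) | ··b··> t14, ··c··> t15
  t11 = (c.c.c.0 + (a.b.0 + (0 + 0)\{a,b})) | (0 + 0) | ··a··> t15, ··c··> t16
  t12 = c.c.0 | c.(0 + 0) | ··c··> t16, ··c··> t17
  t13 = c.0 | b.c.(0 + 0) | ··b··> t17, ··c··> t9
  t14 = 0 | c.(0 + 0) | ··c··> t18
  t15 = b.0 | (0 + 0) | ··b··> t18
  t16 = c.c.0 | (0 + 0) | ··c··> t19
  t17 = c.0 | c.(0 + 0) | ··c··> t14, ··c··> t19
  t18 = 0 | (0 + 0) | deadlocked
  t19 = c.0 | (0 + 0) | ··c··> t18
Executing ac from P (initial set {s0}):
  step 1 (a): {s1, s2}
  step 2 (c): {s7}
  — P admits the full trace.
Executing ac from Q (initial set {t0}):
  step 1 (a): {t1}
  step 2 (c): ∅ (Q stuck)

ac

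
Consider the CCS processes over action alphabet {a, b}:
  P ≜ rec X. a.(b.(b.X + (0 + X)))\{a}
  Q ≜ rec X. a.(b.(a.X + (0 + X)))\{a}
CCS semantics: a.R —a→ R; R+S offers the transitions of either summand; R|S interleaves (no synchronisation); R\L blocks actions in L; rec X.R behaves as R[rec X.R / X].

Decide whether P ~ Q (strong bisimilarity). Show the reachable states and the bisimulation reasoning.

NO

LTS(P): 4 reachable states
  s0 = rec X. a.(b.(b.X + (0 + X)))\{a} → ··a··> s1
  s1 = (b.(b.(rec X. a.(b.(b.X + (0 + X)))\{a}) + (0 + (rec X. a.(b.(b.X + (0 + X)))\{a}))))\{a} → ··b··> s2
  s2 = (b.(rec X. a.(b.(b.X + (0 + X)))\{a}) + (0 + (rec X. a.(b.(b.X + (0 + X)))\{a})))\{a} → ··b··> s3
  s3 = (rec X. a.(b.(b.X + (0 + X)))\{a})\{a} → (no moves)
LTS(Q): 3 reachable states
  t0 = rec X. a.(b.(a.X + (0 + X)))\{a} → ··a··> t1
  t1 = (b.(a.(rec X. a.(b.(a.X + (0 + X)))\{a}) + (0 + (rec X. a.(b.(a.X + (0 + X)))\{a}))))\{a} → ··b··> t2
  t2 = (a.(rec X. a.(b.(a.X + (0 + X)))\{a}) + (0 + (rec X. a.(b.(a.X + (0 + X)))\{a})))\{a} → (no moves)
Coarsest stable partition (strong bisimilarity classes):
  B0 = {s0}
  B1 = {s1}
  B2 = {s2, t1}
  B3 = {s3, t2}
  B4 = {t0}
s0 ∈ B0, t0 ∈ B4 → different blocks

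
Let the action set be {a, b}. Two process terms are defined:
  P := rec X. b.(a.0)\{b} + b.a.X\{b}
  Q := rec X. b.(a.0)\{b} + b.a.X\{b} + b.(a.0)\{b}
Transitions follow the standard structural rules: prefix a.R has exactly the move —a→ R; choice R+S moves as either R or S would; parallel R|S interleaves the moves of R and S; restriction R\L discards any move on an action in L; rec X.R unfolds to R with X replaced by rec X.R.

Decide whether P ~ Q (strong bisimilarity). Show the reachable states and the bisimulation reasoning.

YES

P's transition system — 5 states:
  m0 = rec X. b.(a.0)\{b} + b.a.X\{b} | =b=> m1, =b=> m2
  m1 = (a.0)\{b} | =a=> m3
  m2 = a.(rec X. b.(a.0)\{b} + b.a.X\{b})\{b} | =a=> m4
  m3 = 0\{b} | deadlocked
  m4 = (rec X. b.(a.0)\{b} + b.a.X\{b})\{b} | deadlocked
Q's transition system — 5 states:
  n0 = rec X. b.(a.0)\{b} + b.a.X\{b} + b.(a.0)\{b} | =b=> n1, =b=> n2
  n1 = (a.0)\{b} | =a=> n3
  n2 = a.(rec X. b.(a.0)\{b} + b.a.X\{b} + b.(a.0)\{b})\{b} | =a=> n4
  n3 = 0\{b} | deadlocked
  n4 = (rec X. b.(a.0)\{b} + b.a.X\{b} + b.(a.0)\{b})\{b} | deadlocked
Partition-refinement fixed point:
  B0 = {m0, n0}
  B1 = {m1, m2, n1, n2}
  B2 = {m3, m4, n3, n4}
m0 ∈ B0, n0 ∈ B0 → same block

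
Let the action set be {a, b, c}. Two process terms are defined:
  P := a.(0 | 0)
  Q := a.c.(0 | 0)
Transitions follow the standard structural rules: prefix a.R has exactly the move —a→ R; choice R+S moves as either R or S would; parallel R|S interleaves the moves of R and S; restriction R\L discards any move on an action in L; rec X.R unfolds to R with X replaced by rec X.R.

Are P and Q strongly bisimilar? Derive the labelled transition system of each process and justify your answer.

P ≁ Q

P's transition system — 2 states:
  u0 = a.(0 | 0) :: —a→ u1
  u1 = 0 | 0 :: (no moves)
Q's transition system — 3 states:
  v0 = a.c.(0 | 0) :: —a→ v1
  v1 = c.(0 | 0) :: —c→ v2
  v2 = 0 | 0 :: (no moves)
Bisimilarity quotient blocks:
  B0 = {u0}
  B1 = {u1, v2}
  B2 = {v0}
  B3 = {v1}
u0 ∈ B0, v0 ∈ B2 → different blocks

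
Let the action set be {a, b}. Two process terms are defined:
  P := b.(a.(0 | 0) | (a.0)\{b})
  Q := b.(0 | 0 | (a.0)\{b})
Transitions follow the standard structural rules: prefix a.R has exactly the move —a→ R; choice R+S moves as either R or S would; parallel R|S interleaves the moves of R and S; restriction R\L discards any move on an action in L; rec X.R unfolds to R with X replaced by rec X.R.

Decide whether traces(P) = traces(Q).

trace-distinct — witness ⟨baa⟩

LTS(P): 5 reachable states
  p0 = b.(a.(0 | 0) | (a.0)\{b}) :: =b=> p1
  p1 = a.(0 | 0) | (a.0)\{b} :: =a=> p2, =a=> p3
  p2 = 0 | 0 | (a.0)\{b} :: =a=> p4
  p3 = a.(0 | 0) | 0\{b} :: =a=> p4
  p4 = 0 | 0 | 0\{b} :: ∅
LTS(Q): 3 reachable states
  q0 = b.(0 | 0 | (a.0)\{b}) :: =b=> q1
  q1 = 0 | 0 | (a.0)\{b} :: =a=> q2
  q2 = 0 | 0 | 0\{b} :: ∅
Executing baa from P (initial set {p0}):
  step 1 (b): {p1}
  step 2 (a): {p2, p3}
  step 3 (a): {p4}
  ✓ P
Executing baa from Q (initial set {q0}):
  step 1 (b): {q1}
  step 2 (a): {q2}
  step 3 (a): no successor for Q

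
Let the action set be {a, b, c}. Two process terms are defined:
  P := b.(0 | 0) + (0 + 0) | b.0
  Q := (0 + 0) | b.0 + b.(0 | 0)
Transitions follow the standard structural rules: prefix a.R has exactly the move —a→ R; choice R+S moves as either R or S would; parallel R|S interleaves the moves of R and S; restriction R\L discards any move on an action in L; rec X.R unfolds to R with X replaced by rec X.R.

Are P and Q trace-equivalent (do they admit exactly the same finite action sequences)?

LTS(P): 3 reachable states
  u0 = b.(0 | 0) + (0 + 0) | b.0 :: —b→ u1, —b→ u2
  u1 = (0 + 0) | 0 :: stopped
  u2 = 0 | 0 :: stopped
LTS(Q): 3 reachable states
  v0 = (0 + 0) | b.0 + b.(0 | 0) :: —b→ v1, —b→ v2
  v1 = (0 + 0) | 0 :: stopped
  v2 = 0 | 0 :: stopped
Bisimilarity quotient blocks:
  B0 = {u0, v0}
  B1 = {u1, u2, v1, v2}
u0 ∈ B0, v0 ∈ B0 → same block
Bisimilar ⇒ trace-equivalent.

traces(P) = traces(Q)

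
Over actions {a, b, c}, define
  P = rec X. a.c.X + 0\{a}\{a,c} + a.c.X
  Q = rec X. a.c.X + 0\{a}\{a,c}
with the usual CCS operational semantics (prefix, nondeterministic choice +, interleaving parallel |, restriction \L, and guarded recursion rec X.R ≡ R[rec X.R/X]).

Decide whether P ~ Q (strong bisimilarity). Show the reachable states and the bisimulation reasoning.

Reachable graph of P (2 states):
  p0 = rec X. a.c.X + 0\{a}\{a,c} + a.c.X ⊢ —a→ p1
  p1 = c.(rec X. a.c.X + 0\{a}\{a,c} + a.c.X) ⊢ —c→ p0
Reachable graph of Q (2 states):
  q0 = rec X. a.c.X + 0\{a}\{a,c} ⊢ —a→ q1
  q1 = c.(rec X. a.c.X + 0\{a}\{a,c}) ⊢ —c→ q0
Coarsest stable partition (strong bisimilarity classes):
  B0 = {p0, q0}
  B1 = {p1, q1}
p0 ∈ B0, q0 ∈ B0 → same block

bisimilar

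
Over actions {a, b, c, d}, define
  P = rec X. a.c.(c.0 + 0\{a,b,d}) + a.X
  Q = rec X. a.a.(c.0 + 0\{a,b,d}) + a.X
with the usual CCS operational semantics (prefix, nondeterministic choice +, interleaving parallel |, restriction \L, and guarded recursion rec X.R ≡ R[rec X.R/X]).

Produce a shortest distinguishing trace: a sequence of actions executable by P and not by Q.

Reachable graph of P (4 states):
  m0 = rec X. a.c.(c.0 + 0\{a,b,d}) + a.X → -a-> m0, -a-> m1
  m1 = c.(c.0 + 0\{a,b,d}) → -c-> m2
  m2 = c.0 + 0\{a,b,d} → -c-> m3
  m3 = 0 → ·
Reachable graph of Q (4 states):
  n0 = rec X. a.a.(c.0 + 0\{a,b,d}) + a.X → -a-> n0, -a-> n1
  n1 = a.(c.0 + 0\{a,b,d}) → -a-> n2
  n2 = c.0 + 0\{a,b,d} → -c-> n3
  n3 = 0 → ·
Executing ac from P (initial set {m0}):
  step 1 (a): {m0, m1}
  step 2 (c): {m2}
  P completes σ.
Executing ac from Q (initial set {n0}):
  step 1 (a): {n0, n1}
  step 2 (c): ∅ (Q stuck)

ac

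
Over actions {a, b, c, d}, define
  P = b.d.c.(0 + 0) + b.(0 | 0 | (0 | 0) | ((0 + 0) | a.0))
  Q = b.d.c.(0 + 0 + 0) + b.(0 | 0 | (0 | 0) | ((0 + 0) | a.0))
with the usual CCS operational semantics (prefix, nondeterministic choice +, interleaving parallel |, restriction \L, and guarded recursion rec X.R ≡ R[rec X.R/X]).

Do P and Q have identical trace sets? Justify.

traces(P) = traces(Q)

P's transition system — 6 states:
  p0 = b.d.c.(0 + 0) + b.(0 | 0 | (0 | 0) | ((0 + 0) | a.0)) | -b-> p1, -b-> p2
  p1 = 0 | 0 | (0 | 0) | ((0 + 0) | a.0) | -a-> p3
  p2 = d.c.(0 + 0) | -d-> p4
  p3 = 0 | 0 | (0 | 0) | ((0 + 0) | 0) | (no moves)
  p4 = c.(0 + 0) | -c-> p5
  p5 = 0 + 0 | (no moves)
Q's transition system — 6 states:
  q0 = b.d.c.(0 + 0 + 0) + b.(0 | 0 | (0 | 0) | ((0 + 0) | a.0)) | -b-> q1, -b-> q2
  q1 = 0 | 0 | (0 | 0) | ((0 + 0) | a.0) | -a-> q3
  q2 = d.c.(0 + 0 + 0) | -d-> q4
  q3 = 0 | 0 | (0 | 0) | ((0 + 0) | 0) | (no moves)
  q4 = c.(0 + 0 + 0) | -c-> q5
  q5 = 0 + 0 + 0 | (no moves)
Bisimilarity quotient blocks:
  B0 = {p0, q0}
  B1 = {p1, q1}
  B2 = {p3, p5, q3, q5}
  B3 = {p2, q2}
  B4 = {p4, q4}
p0 ∈ B0, q0 ∈ B0 → same block
Bisimilar ⇒ trace-equivalent.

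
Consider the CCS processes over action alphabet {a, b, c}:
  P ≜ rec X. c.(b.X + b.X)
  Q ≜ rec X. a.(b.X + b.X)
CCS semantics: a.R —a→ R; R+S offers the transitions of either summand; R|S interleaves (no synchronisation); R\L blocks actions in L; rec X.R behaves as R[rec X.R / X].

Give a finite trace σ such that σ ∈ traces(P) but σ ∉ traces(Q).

c

LTS(P): 2 reachable states
  u0 = rec X. c.(b.X + b.X) | —c→ u1
  u1 = b.(rec X. c.(b.X + b.X)) + b.(rec X. c.(b.X + b.X)) | —b→ u0
LTS(Q): 2 reachable states
  v0 = rec X. a.(b.X + b.X) | —a→ v1
  v1 = b.(rec X. a.(b.X + b.X)) + b.(rec X. a.(b.X + b.X)) | —b→ v0
Executing c from P (initial set {u0}):
  after c @ step 1: {u1}
  — P admits the full trace.
Executing c from Q (initial set {v0}):
  after c @ step 1: no successor for Q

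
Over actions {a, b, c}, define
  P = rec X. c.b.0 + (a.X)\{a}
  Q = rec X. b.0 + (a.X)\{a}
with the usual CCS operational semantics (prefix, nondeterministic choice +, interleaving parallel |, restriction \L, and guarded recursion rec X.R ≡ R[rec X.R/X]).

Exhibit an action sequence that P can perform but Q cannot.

P's transition system — 3 states:
  m0 = rec X. c.b.0 + (a.X)\{a} | ··c··> m1
  m1 = b.0 | ··b··> m2
  m2 = 0 | deadlocked
Q's transition system — 2 states:
  n0 = rec X. b.0 + (a.X)\{a} | ··b··> n1
  n1 = 0 | deadlocked
Trace ⟨c⟩ through P, begin at {m0}:
  after c @ step 1: {m1}
  ✓ P
Trace ⟨c⟩ through Q, begin at {n0}:
  after c @ step 1: ∅  — Q cannot continue

c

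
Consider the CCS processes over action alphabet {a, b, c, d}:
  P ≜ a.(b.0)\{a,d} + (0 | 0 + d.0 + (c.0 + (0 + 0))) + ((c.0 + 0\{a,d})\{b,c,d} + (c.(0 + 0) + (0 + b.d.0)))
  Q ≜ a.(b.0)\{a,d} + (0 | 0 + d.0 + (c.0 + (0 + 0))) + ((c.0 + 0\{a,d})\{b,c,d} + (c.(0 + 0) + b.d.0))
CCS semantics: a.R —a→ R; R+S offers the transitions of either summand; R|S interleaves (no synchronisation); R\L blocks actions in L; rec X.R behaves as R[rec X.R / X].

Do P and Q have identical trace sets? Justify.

traces(P) = traces(Q)

LTS(P): 6 reachable states
  m0 = a.(b.0)\{a,d} + (0 | 0 + d.0 + (c.0 + (0 + 0))) + ((c.0 + 0\{a,d})\{b,c,d} + (c.(0 + 0) + (0 + b.d.0))) ⊢ —a→ m1, —b→ m2, —c→ m3, —c→ m4, —d→ m3
  m1 = (b.0)\{a,d} ⊢ —b→ m5
  m2 = d.0 ⊢ —d→ m3
  m3 = 0 ⊢ ∅
  m4 = 0 + 0 ⊢ ∅
  m5 = 0\{a,d} ⊢ ∅
LTS(Q): 6 reachable states
  n0 = a.(b.0)\{a,d} + (0 | 0 + d.0 + (c.0 + (0 + 0))) + ((c.0 + 0\{a,d})\{b,c,d} + (c.(0 + 0) + b.d.0)) ⊢ —a→ n1, —b→ n2, —c→ n3, —c→ n4, —d→ n3
  n1 = (b.0)\{a,d} ⊢ —b→ n5
  n2 = d.0 ⊢ —d→ n3
  n3 = 0 ⊢ ∅
  n4 = 0 + 0 ⊢ ∅
  n5 = 0\{a,d} ⊢ ∅
Partition-refinement fixed point:
  B0 = {m0, n0}
  B1 = {m3, m4, m5, n3, n4, n5}
  B2 = {m2, n2}
  B3 = {m1, n1}
m0 ∈ B0, n0 ∈ B0 → same block
Bisimilar ⇒ trace-equivalent.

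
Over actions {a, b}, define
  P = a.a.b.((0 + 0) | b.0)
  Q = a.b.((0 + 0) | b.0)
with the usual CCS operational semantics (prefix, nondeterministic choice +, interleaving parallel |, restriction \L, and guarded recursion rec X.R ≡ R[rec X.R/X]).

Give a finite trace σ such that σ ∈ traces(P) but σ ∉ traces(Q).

LTS(P): 5 reachable states
  s0 = a.a.b.((0 + 0) | b.0) ⊢ =a=> s1
  s1 = a.b.((0 + 0) | b.0) ⊢ =a=> s2
  s2 = b.((0 + 0) | b.0) ⊢ =b=> s3
  s3 = (0 + 0) | b.0 ⊢ =b=> s4
  s4 = (0 + 0) | 0 ⊢ stopped
LTS(Q): 4 reachable states
  t0 = a.b.((0 + 0) | b.0) ⊢ =a=> t1
  t1 = b.((0 + 0) | b.0) ⊢ =b=> t2
  t2 = (0 + 0) | b.0 ⊢ =b=> t3
  t3 = (0 + 0) | 0 ⊢ stopped
Run σ = ⟨aa⟩ on P: start {s0}
  [1] a ⇒ {s1}
  [2] a ⇒ {s2}
  ✓ P
Run σ = ⟨aa⟩ on Q: start {t0}
  [1] a ⇒ {t1}
  [2] a ⇒ no successor for Q

aa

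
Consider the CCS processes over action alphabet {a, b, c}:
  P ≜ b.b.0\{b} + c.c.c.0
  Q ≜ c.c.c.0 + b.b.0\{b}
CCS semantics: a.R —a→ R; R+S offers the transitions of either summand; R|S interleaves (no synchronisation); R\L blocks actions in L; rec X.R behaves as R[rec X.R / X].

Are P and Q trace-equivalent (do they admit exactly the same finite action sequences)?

P's transition system — 6 states:
  p0 = b.b.0\{b} + c.c.c.0 has moves --b--▸ p1, --c--▸ p2
  p1 = b.0\{b} has moves --b--▸ p3
  p2 = c.c.0 has moves --c--▸ p4
  p3 = 0\{b} has moves stopped
  p4 = c.0 has moves --c--▸ p5
  p5 = 0 has moves stopped
Q's transition system — 6 states:
  q0 = c.c.c.0 + b.b.0\{b} has moves --b--▸ q1, --c--▸ q2
  q1 = b.0\{b} has moves --b--▸ q3
  q2 = c.c.0 has moves --c--▸ q4
  q3 = 0\{b} has moves stopped
  q4 = c.0 has moves --c--▸ q5
  q5 = 0 has moves stopped
Coarsest stable partition (strong bisimilarity classes):
  B0 = {p0, q0}
  B1 = {p2, q2}
  B2 = {p4, q4}
  B3 = {p3, p5, q3, q5}
  B4 = {p1, q1}
p0 ∈ B0, q0 ∈ B0 → same block
Bisimilar ⇒ trace-equivalent.

traces(P) = traces(Q)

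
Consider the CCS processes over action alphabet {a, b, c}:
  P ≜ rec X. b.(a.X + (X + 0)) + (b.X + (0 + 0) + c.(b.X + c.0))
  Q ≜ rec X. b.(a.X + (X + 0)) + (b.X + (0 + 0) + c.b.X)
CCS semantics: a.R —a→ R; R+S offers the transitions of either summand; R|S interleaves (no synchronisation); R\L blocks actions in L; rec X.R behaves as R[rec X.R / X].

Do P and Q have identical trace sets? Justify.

LTS(P): 4 reachable states
  p0 = rec X. b.(a.X + (X + 0)) + (b.X + (0 + 0) + c.(b.X + c.0)) | --b--▸ p0, --b--▸ p1, --c--▸ p2
  p1 = a.(rec X. b.(a.X + (X + 0)) + (b.X + (0 + 0) + c.(b.X + c.0))) + ((rec X. b.(a.X + (X + 0)) + (b.X + (0 + 0) + c.(b.X + c.0))) + 0) | --a--▸ p0, --b--▸ p0, --b--▸ p1, --c--▸ p2
  p2 = b.(rec X. b.(a.X + (X + 0)) + (b.X + (0 + 0) + c.(b.X + c.0))) + c.0 | --b--▸ p0, --c--▸ p3
  p3 = 0 | deadlocked
LTS(Q): 3 reachable states
  q0 = rec X. b.(a.X + (X + 0)) + (b.X + (0 + 0) + c.b.X) | --b--▸ q0, --b--▸ q1, --c--▸ q2
  q1 = a.(rec X. b.(a.X + (X + 0)) + (b.X + (0 + 0) + c.b.X)) + ((rec X. b.(a.X + (X + 0)) + (b.X + (0 + 0) + c.b.X)) + 0) | --a--▸ q0, --b--▸ q0, --b--▸ q1, --c--▸ q2
  q2 = b.(rec X. b.(a.X + (X + 0)) + (b.X + (0 + 0) + c.b.X)) | --b--▸ q0
Run σ = ⟨cc⟩ on P: start {p0}
  step 1 (c): {p2}
  step 2 (c): {p3}
  ✓ P
Run σ = ⟨cc⟩ on Q: start {q0}
  step 1 (c): {q2}
  step 2 (c): no successor for Q

NO — witness ⟨cc⟩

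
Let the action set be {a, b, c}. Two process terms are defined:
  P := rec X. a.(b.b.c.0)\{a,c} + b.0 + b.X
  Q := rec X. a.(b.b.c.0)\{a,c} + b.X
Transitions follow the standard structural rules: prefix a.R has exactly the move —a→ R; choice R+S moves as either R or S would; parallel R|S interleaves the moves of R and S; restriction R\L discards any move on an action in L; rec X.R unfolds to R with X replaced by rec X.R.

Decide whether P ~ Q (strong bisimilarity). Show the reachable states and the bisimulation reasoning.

not bisimilar

P's transition system — 5 states:
  s0 = rec X. a.(b.b.c.0)\{a,c} + b.0 + b.X ⊢ --a--▸ s1, --b--▸ s0, --b--▸ s2
  s1 = (b.b.c.0)\{a,c} ⊢ --b--▸ s3
  s2 = 0 ⊢ deadlocked
  s3 = (b.c.0)\{a,c} ⊢ --b--▸ s4
  s4 = (c.0)\{a,c} ⊢ deadlocked
Q's transition system — 4 states:
  t0 = rec X. a.(b.b.c.0)\{a,c} + b.X ⊢ --a--▸ t1, --b--▸ t0
  t1 = (b.b.c.0)\{a,c} ⊢ --b--▸ t2
  t2 = (b.c.0)\{a,c} ⊢ --b--▸ t3
  t3 = (c.0)\{a,c} ⊢ deadlocked
Bisimilarity quotient blocks:
  B0 = {s0}
  B1 = {s1, t1}
  B2 = {s3, t2}
  B3 = {s2, s4, t3}
  B4 = {t0}
s0 ∈ B0, t0 ∈ B4 → different blocks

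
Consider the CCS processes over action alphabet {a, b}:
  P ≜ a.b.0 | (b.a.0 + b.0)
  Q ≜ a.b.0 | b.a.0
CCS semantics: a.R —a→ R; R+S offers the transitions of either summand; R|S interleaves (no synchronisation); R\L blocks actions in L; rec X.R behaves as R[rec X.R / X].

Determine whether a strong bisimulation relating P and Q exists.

Reachable graph of P (9 states):
  u0 = a.b.0 | (b.a.0 + b.0) :: ··a··> u1, ··b··> u2, ··b··> u3
  u1 = b.0 | (b.a.0 + b.0) :: ··b··> u4, ··b··> u5, ··b··> u6
  u2 = a.b.0 | 0 :: ··a··> u5
  u3 = a.b.0 | a.0 :: ··a··> u2, ··a··> u6
  u4 = 0 | (b.a.0 + b.0) :: ··b··> u7, ··b··> u8
  u5 = b.0 | 0 :: ··b··> u7
  u6 = b.0 | a.0 :: ··a··> u5, ··b··> u8
  u7 = 0 | 0 :: ∅
  u8 = 0 | a.0 :: ··a··> u7
Reachable graph of Q (9 states):
  v0 = a.b.0 | b.a.0 :: ··a··> v1, ··b··> v2
  v1 = b.0 | b.a.0 :: ··b··> v3, ··b··> v4
  v2 = a.b.0 | a.0 :: ··a··> v4, ··a··> v5
  v3 = 0 | b.a.0 :: ··b··> v6
  v4 = b.0 | a.0 :: ··a··> v7, ··b··> v6
  v5 = a.b.0 | 0 :: ··a··> v7
  v6 = 0 | a.0 :: ··a··> v8
  v7 = b.0 | 0 :: ··b··> v8
  v8 = 0 | 0 :: ∅
Bisimilarity quotient blocks:
  B0 = {u0}
  B1 = {u1}
  B2 = {u4}
  B3 = {u8, v6}
  B4 = {u7, v8}
  B5 = {u5, v7}
  B6 = {u6, v4}
  B7 = {u3, v2}
  B8 = {u2, v5}
  B9 = {v0}
  B10 = {v1}
  B11 = {v3}
u0 ∈ B0, v0 ∈ B9 → different blocks

not bisimilar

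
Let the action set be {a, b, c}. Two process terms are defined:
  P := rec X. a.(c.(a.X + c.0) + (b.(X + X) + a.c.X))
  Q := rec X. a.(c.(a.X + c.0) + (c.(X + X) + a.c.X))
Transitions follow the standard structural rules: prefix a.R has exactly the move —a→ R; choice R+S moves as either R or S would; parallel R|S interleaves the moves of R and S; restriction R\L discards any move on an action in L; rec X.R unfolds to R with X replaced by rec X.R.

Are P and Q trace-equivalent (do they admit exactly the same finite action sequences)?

traces(P) ≠ traces(Q) — witness ⟨ab⟩

P's transition system — 6 states:
  u0 = rec X. a.(c.(a.X + c.0) + (b.(X + X) + a.c.X)) → --a--▸ u1
  u1 = c.(a.(rec X. a.(c.(a.X + c.0) + (b.(X + X) + a.c.X))) + c.0) + (b.((rec X. a.(c.(a.X + c.0) + (b.(X + X) + a.c.X))) + (rec X. a.(c.(a.X + c.0) + (b.(X + X) + a.c.X)))) + a.c.(rec X. a.(c.(a.X + c.0) + (b.(X + X) + a.c.X)))) → --a--▸ u2, --b--▸ u3, --c--▸ u4
  u2 = c.(rec X. a.(c.(a.X + c.0) + (b.(X + X) + a.c.X))) → --c--▸ u0
  u3 = (rec X. a.(c.(a.X + c.0) + (b.(X + X) + a.c.X))) + (rec X. a.(c.(a.X + c.0) + (b.(X + X) + a.c.X))) → --a--▸ u1
  u4 = a.(rec X. a.(c.(a.X + c.0) + (b.(X + X) + a.c.X))) + c.0 → --a--▸ u0, --c--▸ u5
  u5 = 0 → (no moves)
Q's transition system — 6 states:
  v0 = rec X. a.(c.(a.X + c.0) + (c.(X + X) + a.c.X)) → --a--▸ v1
  v1 = c.(a.(rec X. a.(c.(a.X + c.0) + (c.(X + X) + a.c.X))) + c.0) + (c.((rec X. a.(c.(a.X + c.0) + (c.(X + X) + a.c.X))) + (rec X. a.(c.(a.X + c.0) + (c.(X + X) + a.c.X)))) + a.c.(rec X. a.(c.(a.X + c.0) + (c.(X + X) + a.c.X)))) → --a--▸ v2, --c--▸ v3, --c--▸ v4
  v2 = c.(rec X. a.(c.(a.X + c.0) + (c.(X + X) + a.c.X))) → --c--▸ v0
  v3 = (rec X. a.(c.(a.X + c.0) + (c.(X + X) + a.c.X))) + (rec X. a.(c.(a.X + c.0) + (c.(X + X) + a.c.X))) → --a--▸ v1
  v4 = a.(rec X. a.(c.(a.X + c.0) + (c.(X + X) + a.c.X))) + c.0 → --a--▸ v0, --c--▸ v5
  v5 = 0 → (no moves)
Run σ = ⟨ab⟩ on P: start {u0}
  step 1 (a): {u1}
  step 2 (b): {u3}
  P completes σ.
Run σ = ⟨ab⟩ on Q: start {v0}
  step 1 (a): {v1}
  step 2 (b): ∅  — Q cannot continue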